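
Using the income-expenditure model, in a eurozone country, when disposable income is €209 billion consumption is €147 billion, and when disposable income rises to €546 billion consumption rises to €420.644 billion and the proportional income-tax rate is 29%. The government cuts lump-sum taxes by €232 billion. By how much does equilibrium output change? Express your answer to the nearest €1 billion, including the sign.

MPC = ΔC/ΔYd = (420.644 − 147)/(546 − 209) = 273.644/337 = 0.812.
A lump-sum tax change of −€232 billion shifts disposable income by +€232 billion; first-round consumption changes by −c × ΔT = −0.812 × (−€232 billion) = +€188.384 billion.
Expenditure multiplier = 1/(1 − c(1−t)) = 1/(1 − 0.812×0.71) = 1/0.42348 ≈ 2.361.
The tax multiplier is −c × k ≈ −1.917, so ΔY = k × (−c·ΔT) = (+€188.384 billion) / 0.42348 ≈ +€445 billion.

+€445 billion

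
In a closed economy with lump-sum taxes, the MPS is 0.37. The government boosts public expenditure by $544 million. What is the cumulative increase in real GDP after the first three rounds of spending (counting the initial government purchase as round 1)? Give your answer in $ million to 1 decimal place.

$1,102.6 million

MPC = 1 − MPS = 1 − 0.37 = 0.63.
Round 1 adds ΔG = $544 million; each later round is MPC = 0.63 times the previous.
After 3 rounds: 544 + 342.72 + 215.9136 = ΔG·(1 − c^3)/(1 − c) = 544 × (1 − 0.250047)/0.37 ≈ $1,102.6 million.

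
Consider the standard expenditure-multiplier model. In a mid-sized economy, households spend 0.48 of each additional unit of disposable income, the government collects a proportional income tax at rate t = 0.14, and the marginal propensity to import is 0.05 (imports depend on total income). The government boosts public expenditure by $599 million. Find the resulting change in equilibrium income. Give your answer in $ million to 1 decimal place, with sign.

+$940.1 million

Expenditure multiplier = 1/(1 − c(1−t) + m) = 1/(1 − 0.48×0.86 + 0.05) = 1/0.6372 ≈ 1.569.
ΔY = k × ΔG = (+$599 million) / 0.6372 ≈ +$940.1 million.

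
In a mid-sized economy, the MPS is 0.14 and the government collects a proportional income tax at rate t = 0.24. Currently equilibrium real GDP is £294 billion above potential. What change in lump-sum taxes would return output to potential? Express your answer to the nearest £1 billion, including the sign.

MPC = 1 − MPS = 1 − 0.14 = 0.86.
Spending multiplier = 1/(1 − c(1−t)) = 1/(1 − 0.86×0.76) = 1/0.3464 ≈ 2.887.
Tax multiplier = −c·k = −0.86/0.3464 ≈ −2.483. Need ΔY = −£294 billion, so ΔT = ΔY/(−c·k) = −(−£294 billion) × 0.3464 / 0.86 ≈ +£118 billion.
The government should raise lump-sum taxes by £118 billion.

+£118 billion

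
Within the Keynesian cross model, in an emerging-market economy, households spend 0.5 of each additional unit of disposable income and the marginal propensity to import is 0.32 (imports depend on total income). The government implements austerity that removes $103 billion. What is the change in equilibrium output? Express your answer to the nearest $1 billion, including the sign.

Spending multiplier = 1/(1 − c + m) = 1/(1 − 0.5 + 0.32) = 1/0.82 ≈ 1.22.
ΔY = k × ΔG = (−$103 billion) / 0.82 ≈ −$126 billion.

−$126 billion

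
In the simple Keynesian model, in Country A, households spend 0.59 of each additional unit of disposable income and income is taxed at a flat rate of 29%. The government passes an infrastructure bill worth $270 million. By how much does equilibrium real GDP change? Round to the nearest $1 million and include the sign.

Spending multiplier = 1/(1 − c(1−t)) = 1/(1 − 0.59×0.71) = 1/0.5811 ≈ 1.721.
ΔY = k × ΔG = (+$270 million) / 0.5811 ≈ +$465 million.

+$465 million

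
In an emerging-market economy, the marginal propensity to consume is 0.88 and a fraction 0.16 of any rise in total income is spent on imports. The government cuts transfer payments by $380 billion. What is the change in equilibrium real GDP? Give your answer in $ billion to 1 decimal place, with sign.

−$1,194.3 billion

The transfer change shifts disposable income by −$380 billion, so first-round consumption changes by c·ΔTR = 0.88 × (−$380 billion) = −$334.4 billion.
Expenditure multiplier = 1/(1 − c + m) = 1/(1 − 0.88 + 0.16) = 1/0.28 ≈ 3.571.
The transfer multiplier is c × k ≈ 3.143, so ΔY = k × (c·ΔTR) = (−$334.4 billion) / 0.28 ≈ −$1,194.3 billion.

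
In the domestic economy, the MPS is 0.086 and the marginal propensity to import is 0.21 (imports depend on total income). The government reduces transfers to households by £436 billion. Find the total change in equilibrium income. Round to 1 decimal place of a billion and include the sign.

−£1,346.3 billion

MPC = 1 − MPS = 1 − 0.086 = 0.914.
The transfer change shifts disposable income by −£436 billion, so first-round consumption changes by c·ΔTR = 0.914 × (−£436 billion) = −£398.504 billion.
Expenditure multiplier = 1/(1 − c + m) = 1/(1 − 0.914 + 0.21) = 1/0.296 ≈ 3.378.
The transfer multiplier is c × k ≈ 3.088, so ΔY = k × (c·ΔTR) = (−£398.504 billion) / 0.296 ≈ −£1,346.3 billion.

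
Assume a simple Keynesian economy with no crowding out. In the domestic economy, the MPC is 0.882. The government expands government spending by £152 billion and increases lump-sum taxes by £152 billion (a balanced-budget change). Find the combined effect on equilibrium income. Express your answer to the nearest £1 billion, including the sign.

+£152 billion

Expenditure multiplier = 1/(1 − MPC) = 1/(1 − 0.882) = 1/0.118 ≈ 8.475.
ΔG contributes k·ΔG = (+£152 billion) / 0.118 ≈ +£1,288.1 billion.
ΔT of +£152 billion changes first-round spending by −c·ΔT = −£134.064 billion, contributing k·(−c·ΔT) = (−£134.064 billion) / 0.118 ≈ −£1,136.1 billion.
With ΔG = ΔT and no other leakages, the balanced-budget multiplier is 1, so ΔY = ΔG = +£152 billion.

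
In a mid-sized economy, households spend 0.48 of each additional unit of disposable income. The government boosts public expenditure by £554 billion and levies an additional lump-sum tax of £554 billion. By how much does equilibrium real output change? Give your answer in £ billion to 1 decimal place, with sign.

Expenditure multiplier = 1/(1 − MPC) = 1/(1 − 0.48) = 1/0.52 ≈ 1.923.
ΔG contributes k·ΔG = (+£554 billion) / 0.52 ≈ +£1,065.4 billion.
ΔT of +£554 billion changes first-round spending by −c·ΔT = −£265.92 billion, contributing k·(−c·ΔT) = (−£265.92 billion) / 0.52 ≈ −£511.4 billion.
With ΔG = ΔT and no other leakages, the balanced-budget multiplier is 1, so ΔY = ΔG = +£554 billion.

+£554.0 billion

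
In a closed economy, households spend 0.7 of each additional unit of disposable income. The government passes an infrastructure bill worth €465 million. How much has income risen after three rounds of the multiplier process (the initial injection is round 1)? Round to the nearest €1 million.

Round 1 adds ΔG = €465 million; each later round is MPC = 0.7 times the previous.
After 3 rounds: 465 + 325.5 + 227.85 = ΔG·(1 − c^3)/(1 − c) = 465 × (1 − 0.343)/0.3 ≈ €1,018 million.

€1,018 million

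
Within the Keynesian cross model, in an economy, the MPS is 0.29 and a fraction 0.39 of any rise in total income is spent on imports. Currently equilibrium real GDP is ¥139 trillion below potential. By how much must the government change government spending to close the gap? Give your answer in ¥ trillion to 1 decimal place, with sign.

MPC = 1 − MPS = 1 − 0.29 = 0.71.
Spending multiplier = 1/(1 − c + m) = 1/(1 − 0.71 + 0.39) = 1/0.68 ≈ 1.471.
Need ΔY = +¥139 trillion, so ΔG = ΔY/k = (+¥139 trillion) × 0.68 ≈ +¥94.5 trillion.
The government should increase government spending by ¥94.5 trillion.

+¥94.5 trillion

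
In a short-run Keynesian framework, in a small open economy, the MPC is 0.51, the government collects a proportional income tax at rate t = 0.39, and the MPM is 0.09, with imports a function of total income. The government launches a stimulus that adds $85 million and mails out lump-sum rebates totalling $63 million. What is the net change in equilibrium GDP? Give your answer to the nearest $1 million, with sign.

Expenditure multiplier = 1/(1 − c(1−t) + m) = 1/(1 − 0.51×0.61 + 0.09) = 1/0.7789 ≈ 1.284.
ΔG contributes k·ΔG = (+$85 million) / 0.7789 ≈ +$109.1 million.
ΔT of −$63 million changes first-round spending by −c·ΔT = +$32.13 million, contributing k·(−c·ΔT) = (+$32.13 million) / 0.7789 ≈ +$41.3 million.
Net ΔY = k(ΔG − c·ΔT) = (+$117.13 million) / 0.7789 ≈ +$150 million.

+$150 million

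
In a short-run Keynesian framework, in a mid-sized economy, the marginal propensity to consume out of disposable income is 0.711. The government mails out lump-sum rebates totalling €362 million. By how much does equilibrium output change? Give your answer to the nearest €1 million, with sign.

A lump-sum tax change of −€362 million shifts disposable income by +€362 million; first-round consumption changes by −c × ΔT = −0.711 × (−€362 million) = +€257.382 million.
Expenditure multiplier = 1/(1 − MPC) = 1/(1 − 0.711) = 1/0.289 ≈ 3.46.
The tax multiplier is −c × k ≈ −2.46, so ΔY = k × (−c·ΔT) = (+€257.382 million) / 0.289 ≈ +€891 million.

+€891 million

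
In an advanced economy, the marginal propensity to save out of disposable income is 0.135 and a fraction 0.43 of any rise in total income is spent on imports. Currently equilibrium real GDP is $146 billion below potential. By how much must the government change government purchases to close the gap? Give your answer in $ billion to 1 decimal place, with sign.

MPC = 1 − MPS = 1 − 0.135 = 0.865.
Spending multiplier = 1/(1 − c + m) = 1/(1 − 0.865 + 0.43) = 1/0.565 ≈ 1.77.
Need ΔY = +$146 billion, so ΔG = ΔY/k = (+$146 billion) × 0.565 ≈ +$82.5 billion.
The government should increase government purchases by $82.5 billion.

+$82.5 billion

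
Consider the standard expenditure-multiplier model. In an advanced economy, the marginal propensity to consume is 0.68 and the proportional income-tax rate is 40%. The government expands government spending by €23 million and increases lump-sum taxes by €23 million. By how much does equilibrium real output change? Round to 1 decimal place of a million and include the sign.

Expenditure multiplier = 1/(1 − c(1−t)) = 1/(1 − 0.68×0.6) = 1/0.592 ≈ 1.689.
ΔG contributes k·ΔG = (+€23 million) / 0.592 ≈ +€38.9 million.
ΔT of +€23 million changes first-round spending by −c·ΔT = −€15.64 million, contributing k·(−c·ΔT) = (−€15.64 million) / 0.592 ≈ −€26.4 million.
Net ΔY = k(ΔG − c·ΔT) = (+€7.36 million) / 0.592 ≈ +€12.4 million.

+€12.4 million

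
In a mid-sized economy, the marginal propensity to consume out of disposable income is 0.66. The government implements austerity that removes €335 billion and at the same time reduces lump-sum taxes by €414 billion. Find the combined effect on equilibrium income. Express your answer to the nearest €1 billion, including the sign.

Expenditure multiplier = 1/(1 − MPC) = 1/(1 − 0.66) = 1/0.34 ≈ 2.941.
ΔG contributes k·ΔG = (−€335 billion) / 0.34 ≈ −€985.3 billion.
ΔT of −€414 billion changes first-round spending by −c·ΔT = +€273.24 billion, contributing k·(−c·ΔT) = (+€273.24 billion) / 0.34 ≈ +€803.6 billion.
Net ΔY = k(ΔG − c·ΔT) = (−€61.76 billion) / 0.34 ≈ −€182 billion.

−€182 billion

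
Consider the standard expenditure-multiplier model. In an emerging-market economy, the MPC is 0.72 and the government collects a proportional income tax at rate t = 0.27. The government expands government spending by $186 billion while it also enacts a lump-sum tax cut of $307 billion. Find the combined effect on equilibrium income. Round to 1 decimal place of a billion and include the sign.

Expenditure multiplier = 1/(1 − c(1−t)) = 1/(1 − 0.72×0.73) = 1/0.4744 ≈ 2.108.
ΔG contributes k·ΔG = (+$186 billion) / 0.4744 ≈ +$392.1 billion.
ΔT of −$307 billion changes first-round spending by −c·ΔT = +$221.04 billion, contributing k·(−c·ΔT) = (+$221.04 billion) / 0.4744 ≈ +$465.9 billion.
Net ΔY = k(ΔG − c·ΔT) = (+$407.04 billion) / 0.4744 ≈ +$858 billion.

+$858.0 billion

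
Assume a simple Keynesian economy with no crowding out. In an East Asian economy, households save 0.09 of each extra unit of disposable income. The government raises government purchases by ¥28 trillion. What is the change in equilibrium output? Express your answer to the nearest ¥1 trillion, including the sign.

MPC = 1 − MPS = 1 − 0.09 = 0.91.
Spending multiplier = 1/(1 − MPC) = 1/(1 − 0.91) = 1/0.09 ≈ 11.111.
ΔY = k × ΔG = (+¥28 trillion) / 0.09 ≈ +¥311 trillion.

+¥311 trillion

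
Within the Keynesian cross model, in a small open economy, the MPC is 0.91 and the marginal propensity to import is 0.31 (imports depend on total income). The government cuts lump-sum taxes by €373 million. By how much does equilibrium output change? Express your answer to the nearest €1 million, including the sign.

A lump-sum tax change of −€373 million shifts disposable income by +€373 million; first-round consumption changes by −c × ΔT = −0.91 × (−€373 million) = +€339.43 million.
Expenditure multiplier = 1/(1 − c + m) = 1/(1 − 0.91 + 0.31) = 1/0.4 = 2.5.
The tax multiplier is −c × k = −2.275, so ΔY = k × (−c·ΔT) = (+€339.43 million) / 0.4 ≈ +€849 million.

+€849 million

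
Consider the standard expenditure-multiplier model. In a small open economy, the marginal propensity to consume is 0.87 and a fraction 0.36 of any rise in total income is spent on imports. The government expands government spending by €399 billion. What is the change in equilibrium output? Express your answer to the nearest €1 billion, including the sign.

+€814 billion

Government-spending multiplier = 1/(1 − c + m) = 1/(1 − 0.87 + 0.36) = 1/0.49 ≈ 2.041.
ΔY = k × ΔG = (+€399 billion) / 0.49 ≈ +€814 billion.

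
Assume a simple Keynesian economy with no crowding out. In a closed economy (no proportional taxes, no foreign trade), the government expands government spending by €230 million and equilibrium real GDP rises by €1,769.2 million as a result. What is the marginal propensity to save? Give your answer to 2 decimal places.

0.13

Implied spending multiplier k = ΔY/ΔG = 1,769.2/230 ≈ 7.6922.
Since k = 1/(1 − MPC), MPC = 1 − 1/k = 1 − ΔG/ΔY = 1 − 230/1,769.2 ≈ 0.87.
MPS = 1 − MPC = 0.13.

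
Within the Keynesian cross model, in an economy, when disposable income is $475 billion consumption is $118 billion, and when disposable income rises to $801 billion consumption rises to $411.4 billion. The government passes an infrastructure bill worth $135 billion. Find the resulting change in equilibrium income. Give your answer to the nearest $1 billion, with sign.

MPC = ΔC/ΔYd = (411.4 − 118)/(801 − 475) = 293.4/326 = 0.9.
Government-spending multiplier = 1/(1 − MPC) = 1/(1 − 0.9) = 1/0.1 = 10.
ΔY = k × ΔG = (+$135 billion) / 0.1 = +$1,350 billion.

+$1,350 billion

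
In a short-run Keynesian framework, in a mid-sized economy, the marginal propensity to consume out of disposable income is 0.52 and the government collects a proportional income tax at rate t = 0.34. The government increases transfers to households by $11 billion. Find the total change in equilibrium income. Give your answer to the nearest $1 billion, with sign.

+$9 billion

The transfer change shifts disposable income by +$11 billion, so first-round consumption changes by c·ΔTR = 0.52 × (+$11 billion) = +$5.72 billion.
Expenditure multiplier = 1/(1 − c(1−t)) = 1/(1 − 0.52×0.66) = 1/0.6568 ≈ 1.523.
The transfer multiplier is c × k ≈ 0.792, so ΔY = k × (c·ΔTR) = (+$5.72 billion) / 0.6568 ≈ +$9 billion.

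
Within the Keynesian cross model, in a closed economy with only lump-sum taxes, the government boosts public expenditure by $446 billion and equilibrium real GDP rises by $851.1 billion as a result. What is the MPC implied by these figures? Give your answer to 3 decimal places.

0.476

Implied spending multiplier k = ΔY/ΔG = 851.1/446 ≈ 1.9083.
Since k = 1/(1 − MPC), MPC = 1 − 1/k = 1 − ΔG/ΔY = 1 − 446/851.1 ≈ 0.476.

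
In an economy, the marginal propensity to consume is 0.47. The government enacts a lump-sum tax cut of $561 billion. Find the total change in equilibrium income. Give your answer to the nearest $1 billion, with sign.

A lump-sum tax change of −$561 billion shifts disposable income by +$561 billion; first-round consumption changes by −c × ΔT = −0.47 × (−$561 billion) = +$263.67 billion.
Expenditure multiplier = 1/(1 − MPC) = 1/(1 − 0.47) = 1/0.53 ≈ 1.887.
The tax multiplier is −c × k ≈ −0.887, so ΔY = k × (−c·ΔT) = (+$263.67 billion) / 0.53 ≈ +$497 billion.

+$497 billion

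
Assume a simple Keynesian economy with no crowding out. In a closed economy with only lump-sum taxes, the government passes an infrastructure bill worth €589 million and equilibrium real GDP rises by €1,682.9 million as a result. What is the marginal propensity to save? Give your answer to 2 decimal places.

0.35

Implied spending multiplier k = ΔY/ΔG = 1,682.9/589 ≈ 2.8572.
Since k = 1/(1 − MPC), MPC = 1 − 1/k = 1 − ΔG/ΔY = 1 − 589/1,682.9 ≈ 0.65.
MPS = 1 − MPC = 0.35.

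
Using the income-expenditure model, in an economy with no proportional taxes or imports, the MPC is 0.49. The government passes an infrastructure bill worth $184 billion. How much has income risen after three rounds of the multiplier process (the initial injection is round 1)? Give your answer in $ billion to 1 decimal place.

$318.3 billion

Round 1 adds ΔG = $184 billion; each later round is MPC = 0.49 times the previous.
After 3 rounds: 184 + 90.16 + 44.1784 = ΔG·(1 − c^3)/(1 − c) = 184 × (1 − 0.117649)/0.51 ≈ $318.3 billion.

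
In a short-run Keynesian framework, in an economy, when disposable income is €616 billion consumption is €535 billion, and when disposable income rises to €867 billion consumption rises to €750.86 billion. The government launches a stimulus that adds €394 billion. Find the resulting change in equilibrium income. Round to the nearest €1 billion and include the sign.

+€2,814 billion

MPC = ΔC/ΔYd = (750.86 − 535)/(867 − 616) = 215.86/251 = 0.86.
Expenditure multiplier = 1/(1 − MPC) = 1/(1 − 0.86) = 1/0.14 ≈ 7.143.
ΔY = k × ΔG = (+€394 billion) / 0.14 ≈ +€2,814 billion.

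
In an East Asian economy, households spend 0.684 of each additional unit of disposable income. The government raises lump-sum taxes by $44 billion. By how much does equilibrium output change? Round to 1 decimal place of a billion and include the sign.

A lump-sum tax change of +$44 billion shifts disposable income by −$44 billion; first-round consumption changes by −c × ΔT = −0.684 × (+$44 billion) = −$30.096 billion.
Expenditure multiplier = 1/(1 − MPC) = 1/(1 − 0.684) = 1/0.316 ≈ 3.165.
The tax multiplier is −c × k ≈ −2.165, so ΔY = k × (−c·ΔT) = (−$30.096 billion) / 0.316 ≈ −$95.2 billion.

−$95.2 billion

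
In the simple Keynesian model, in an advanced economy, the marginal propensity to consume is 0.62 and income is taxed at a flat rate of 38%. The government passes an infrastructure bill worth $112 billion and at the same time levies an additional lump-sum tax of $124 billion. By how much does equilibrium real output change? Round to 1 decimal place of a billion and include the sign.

Expenditure multiplier = 1/(1 − c(1−t)) = 1/(1 − 0.62×0.62) = 1/0.6156 ≈ 1.624.
ΔG contributes k·ΔG = (+$112 billion) / 0.6156 ≈ +$181.9 billion.
ΔT of +$124 billion changes first-round spending by −c·ΔT = −$76.88 billion, contributing k·(−c·ΔT) = (−$76.88 billion) / 0.6156 ≈ −$124.9 billion.
Net ΔY = k(ΔG − c·ΔT) = (+$35.12 billion) / 0.6156 ≈ +$57.1 billion.

+$57.1 billion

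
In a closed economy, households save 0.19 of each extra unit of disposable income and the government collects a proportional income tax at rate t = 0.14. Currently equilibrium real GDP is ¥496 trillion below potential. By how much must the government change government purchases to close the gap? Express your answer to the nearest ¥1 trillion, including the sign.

+¥150 trillion

MPC = 1 − MPS = 1 − 0.19 = 0.81.
Spending multiplier = 1/(1 − c(1−t)) = 1/(1 − 0.81×0.86) = 1/0.3034 ≈ 3.296.
Need ΔY = +¥496 trillion, so ΔG = ΔY/k = (+¥496 trillion) × 0.3034 ≈ +¥150 trillion.
The government should increase government purchases by ¥150 trillion.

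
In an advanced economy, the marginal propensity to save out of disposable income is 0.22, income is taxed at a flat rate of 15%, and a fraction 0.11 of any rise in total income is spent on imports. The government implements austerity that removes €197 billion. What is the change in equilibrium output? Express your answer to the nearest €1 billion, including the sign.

MPC = 1 − MPS = 1 − 0.22 = 0.78.
Government-spending multiplier = 1/(1 − c(1−t) + m) = 1/(1 − 0.78×0.85 + 0.11) = 1/0.447 ≈ 2.237.
ΔY = k × ΔG = (−€197 billion) / 0.447 ≈ −€441 billion.

−€441 billion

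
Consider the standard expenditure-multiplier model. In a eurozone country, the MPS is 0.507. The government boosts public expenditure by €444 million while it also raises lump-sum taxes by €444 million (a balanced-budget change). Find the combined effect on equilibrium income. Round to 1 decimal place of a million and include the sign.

MPC = 1 − MPS = 1 − 0.507 = 0.493.
Expenditure multiplier = 1/(1 − MPC) = 1/(1 − 0.493) = 1/0.507 ≈ 1.972.
ΔG contributes k·ΔG = (+€444 million) / 0.507 ≈ +€875.7 million.
ΔT of +€444 million changes first-round spending by −c·ΔT = −€218.892 million, contributing k·(−c·ΔT) = (−€218.892 million) / 0.507 ≈ −€431.7 million.
With ΔG = ΔT and no other leakages, the balanced-budget multiplier is 1, so ΔY = ΔG = +€444 million.

+€444.0 million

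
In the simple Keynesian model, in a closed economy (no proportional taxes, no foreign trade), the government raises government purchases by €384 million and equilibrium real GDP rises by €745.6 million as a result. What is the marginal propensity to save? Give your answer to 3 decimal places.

Implied spending multiplier k = ΔY/ΔG = 745.6/384 ≈ 1.9417.
Since k = 1/(1 − MPC), MPC = 1 − 1/k = 1 − ΔG/ΔY = 1 − 384/745.6 ≈ 0.485.
MPS = 1 − MPC = 0.515.

0.515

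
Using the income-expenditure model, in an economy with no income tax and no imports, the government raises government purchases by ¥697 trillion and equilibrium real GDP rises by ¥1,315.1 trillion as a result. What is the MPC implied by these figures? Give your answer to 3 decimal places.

0.470

Implied spending multiplier k = ΔY/ΔG = 1,315.1/697 ≈ 1.8868.
Since k = 1/(1 − MPC), MPC = 1 − 1/k = 1 − ΔG/ΔY = 1 − 697/1,315.1 ≈ 0.470.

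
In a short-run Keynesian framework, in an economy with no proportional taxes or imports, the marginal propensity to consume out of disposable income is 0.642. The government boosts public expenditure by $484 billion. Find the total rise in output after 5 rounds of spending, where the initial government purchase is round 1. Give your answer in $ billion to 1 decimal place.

$1,204.5 billion

Round 1 adds ΔG = $484 billion; each later round is MPC = 0.642 times the previous.
After 5 rounds: 484 + 310.728 + 199.487376 + 128.070895392 + 82.221514841664 = ΔG·(1 − c^5)/(1 − c) = 484 × (1 − 0.109062422579232)/0.358 ≈ $1,204.5 billion.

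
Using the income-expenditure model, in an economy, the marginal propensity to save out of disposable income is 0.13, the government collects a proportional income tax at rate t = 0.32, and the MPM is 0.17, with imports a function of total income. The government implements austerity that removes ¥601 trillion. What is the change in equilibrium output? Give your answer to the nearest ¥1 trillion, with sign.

−¥1,039 trillion

MPC = 1 − MPS = 1 − 0.13 = 0.87.
Expenditure multiplier = 1/(1 − c(1−t) + m) = 1/(1 − 0.87×0.68 + 0.17) = 1/0.5784 ≈ 1.729.
ΔY = k × ΔG = (−¥601 trillion) / 0.5784 ≈ −¥1,039 trillion.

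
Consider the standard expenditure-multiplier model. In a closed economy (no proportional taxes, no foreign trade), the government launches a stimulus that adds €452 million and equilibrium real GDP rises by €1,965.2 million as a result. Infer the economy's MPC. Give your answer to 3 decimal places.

Implied spending multiplier k = ΔY/ΔG = 1,965.2/452 ≈ 4.3478.
Since k = 1/(1 − MPC), MPC = 1 − 1/k = 1 − ΔG/ΔY = 1 − 452/1,965.2 ≈ 0.770.

0.770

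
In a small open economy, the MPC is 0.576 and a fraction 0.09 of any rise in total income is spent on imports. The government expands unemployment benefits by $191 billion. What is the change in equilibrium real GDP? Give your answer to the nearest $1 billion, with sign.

+$214 billion

The transfer change shifts disposable income by +$191 billion, so first-round consumption changes by c·ΔTR = 0.576 × (+$191 billion) = +$110.016 billion.
Expenditure multiplier = 1/(1 − c + m) = 1/(1 − 0.576 + 0.09) = 1/0.514 ≈ 1.946.
The transfer multiplier is c × k ≈ 1.121, so ΔY = k × (c·ΔTR) = (+$110.016 billion) / 0.514 ≈ +$214 billion.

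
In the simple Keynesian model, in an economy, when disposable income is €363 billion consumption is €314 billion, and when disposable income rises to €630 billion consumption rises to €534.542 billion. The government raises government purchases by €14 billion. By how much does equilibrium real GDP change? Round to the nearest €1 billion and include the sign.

MPC = ΔC/ΔYd = (534.542 − 314)/(630 − 363) = 220.542/267 = 0.826.
Spending multiplier = 1/(1 − MPC) = 1/(1 − 0.826) = 1/0.174 ≈ 5.747.
ΔY = k × ΔG = (+€14 billion) / 0.174 ≈ +€80 billion.

+€80 billion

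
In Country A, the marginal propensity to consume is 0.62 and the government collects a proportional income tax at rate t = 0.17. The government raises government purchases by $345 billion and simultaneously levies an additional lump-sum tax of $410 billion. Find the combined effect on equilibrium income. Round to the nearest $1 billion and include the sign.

Expenditure multiplier = 1/(1 − c(1−t)) = 1/(1 − 0.62×0.83) = 1/0.4854 ≈ 2.06.
ΔG contributes k·ΔG = (+$345 billion) / 0.4854 ≈ +$710.8 billion.
ΔT of +$410 billion changes first-round spending by −c·ΔT = −$254.2 billion, contributing k·(−c·ΔT) = (−$254.2 billion) / 0.4854 ≈ −$523.7 billion.
Net ΔY = k(ΔG − c·ΔT) = (+$90.8 billion) / 0.4854 ≈ +$187 billion.

+$187 billion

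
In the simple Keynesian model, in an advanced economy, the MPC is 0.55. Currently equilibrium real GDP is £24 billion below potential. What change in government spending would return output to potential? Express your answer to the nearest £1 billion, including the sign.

Spending multiplier = 1/(1 − MPC) = 1/(1 − 0.55) = 1/0.45 ≈ 2.222.
Need ΔY = +£24 billion, so ΔG = ΔY/k = (+£24 billion) × 0.45 ≈ +£11 billion.
The government should increase government spending by £11 billion.

+£11 billion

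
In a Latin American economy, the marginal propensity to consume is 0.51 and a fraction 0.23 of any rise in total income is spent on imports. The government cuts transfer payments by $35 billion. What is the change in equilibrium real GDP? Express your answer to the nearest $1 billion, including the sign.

−$25 billion

The transfer change shifts disposable income by −$35 billion, so first-round consumption changes by c·ΔTR = 0.51 × (−$35 billion) = −$17.85 billion.
Expenditure multiplier = 1/(1 − c + m) = 1/(1 − 0.51 + 0.23) = 1/0.72 ≈ 1.389.
The transfer multiplier is c × k ≈ 0.708, so ΔY = k × (c·ΔTR) = (−$17.85 billion) / 0.72 ≈ −$25 billion.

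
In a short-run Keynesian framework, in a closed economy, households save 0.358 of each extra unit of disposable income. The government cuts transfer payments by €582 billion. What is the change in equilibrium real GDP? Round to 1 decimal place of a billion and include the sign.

MPC = 1 − MPS = 1 − 0.358 = 0.642.
The transfer change shifts disposable income by −€582 billion, so first-round consumption changes by c·ΔTR = 0.642 × (−€582 billion) = −€373.644 billion.
Expenditure multiplier = 1/(1 − MPC) = 1/(1 − 0.642) = 1/0.358 ≈ 2.793.
The transfer multiplier is c × k ≈ 1.793, so ΔY = k × (c·ΔTR) = (−€373.644 billion) / 0.358 ≈ −€1,043.7 billion.

−€1,043.7 billion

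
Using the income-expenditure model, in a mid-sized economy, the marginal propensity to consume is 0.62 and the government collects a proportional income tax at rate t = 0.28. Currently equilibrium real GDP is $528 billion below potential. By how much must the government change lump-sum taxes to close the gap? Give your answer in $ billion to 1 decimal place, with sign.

−$471.5 billion

Spending multiplier = 1/(1 − c(1−t)) = 1/(1 − 0.62×0.72) = 1/0.5536 ≈ 1.806.
Tax multiplier = −c·k = −0.62/0.5536 ≈ −1.12. Need ΔY = +$528 billion, so ΔT = ΔY/(−c·k) = −(+$528 billion) × 0.5536 / 0.62 ≈ −$471.5 billion.
The government should cut lump-sum taxes by $471.5 billion.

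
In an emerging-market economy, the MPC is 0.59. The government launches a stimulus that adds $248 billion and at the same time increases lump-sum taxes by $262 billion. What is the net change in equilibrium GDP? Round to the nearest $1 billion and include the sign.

Expenditure multiplier = 1/(1 − MPC) = 1/(1 − 0.59) = 1/0.41 ≈ 2.439.
ΔG contributes k·ΔG = (+$248 billion) / 0.41 ≈ +$604.9 billion.
ΔT of +$262 billion changes first-round spending by −c·ΔT = −$154.58 billion, contributing k·(−c·ΔT) = (−$154.58 billion) / 0.41 ≈ −$377 billion.
Net ΔY = k(ΔG − c·ΔT) = (+$93.42 billion) / 0.41 ≈ +$228 billion.

+$228 billion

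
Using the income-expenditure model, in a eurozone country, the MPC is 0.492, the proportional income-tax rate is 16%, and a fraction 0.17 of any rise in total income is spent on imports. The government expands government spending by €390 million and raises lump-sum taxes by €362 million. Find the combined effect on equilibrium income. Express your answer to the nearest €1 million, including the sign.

Expenditure multiplier = 1/(1 − c(1−t) + m) = 1/(1 − 0.492×0.84 + 0.17) = 1/0.75672 ≈ 1.321.
ΔG contributes k·ΔG = (+€390 million) / 0.75672 ≈ +€515.4 million.
ΔT of +€362 million changes first-round spending by −c·ΔT = −€178.104 million, contributing k·(−c·ΔT) = (−€178.104 million) / 0.75672 ≈ −€235.4 million.
Net ΔY = k(ΔG − c·ΔT) = (+€211.896 million) / 0.75672 ≈ +€280 million.

+€280 million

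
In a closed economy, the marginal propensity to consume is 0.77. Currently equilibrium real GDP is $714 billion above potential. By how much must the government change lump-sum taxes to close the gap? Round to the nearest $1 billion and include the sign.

Spending multiplier = 1/(1 − MPC) = 1/(1 − 0.77) = 1/0.23 ≈ 4.348.
Tax multiplier = −c·k = −0.77/0.23 ≈ −3.348. Need ΔY = −$714 billion, so ΔT = ΔY/(−c·k) = −(−$714 billion) × 0.23 / 0.77 ≈ +$213 billion.
The government should raise lump-sum taxes by $213 billion.

+$213 billion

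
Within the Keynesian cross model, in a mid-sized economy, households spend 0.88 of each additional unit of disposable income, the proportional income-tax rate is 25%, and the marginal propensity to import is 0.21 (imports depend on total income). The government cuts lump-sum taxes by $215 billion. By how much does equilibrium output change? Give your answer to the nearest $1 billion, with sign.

A lump-sum tax change of −$215 billion shifts disposable income by +$215 billion; first-round consumption changes by −c × ΔT = −0.88 × (−$215 billion) = +$189.2 billion.
Expenditure multiplier = 1/(1 − c(1−t) + m) = 1/(1 − 0.88×0.75 + 0.21) = 1/0.55 ≈ 1.818.
The tax multiplier is −c × k = −1.6, so ΔY = k × (−c·ΔT) = (+$189.2 billion) / 0.55 = +$344 billion.

+$344 billion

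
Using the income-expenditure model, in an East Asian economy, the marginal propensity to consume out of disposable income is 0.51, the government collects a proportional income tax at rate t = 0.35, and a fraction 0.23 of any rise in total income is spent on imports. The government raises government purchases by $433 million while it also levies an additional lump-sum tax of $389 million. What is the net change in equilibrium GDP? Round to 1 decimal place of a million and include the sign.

+$261.1 million

Expenditure multiplier = 1/(1 − c(1−t) + m) = 1/(1 − 0.51×0.65 + 0.23) = 1/0.8985 ≈ 1.113.
ΔG contributes k·ΔG = (+$433 million) / 0.8985 ≈ +$481.9 million.
ΔT of +$389 million changes first-round spending by −c·ΔT = −$198.39 million, contributing k·(−c·ΔT) = (−$198.39 million) / 0.8985 ≈ −$220.8 million.
Net ΔY = k(ΔG − c·ΔT) = (+$234.61 million) / 0.8985 ≈ +$261.1 million.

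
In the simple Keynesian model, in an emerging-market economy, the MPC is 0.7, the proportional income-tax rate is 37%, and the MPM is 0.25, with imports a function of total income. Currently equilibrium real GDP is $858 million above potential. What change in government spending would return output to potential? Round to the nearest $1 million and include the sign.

−$694 million

Spending multiplier = 1/(1 − c(1−t) + m) = 1/(1 − 0.7×0.63 + 0.25) = 1/0.809 ≈ 1.236.
Need ΔY = −$858 million, so ΔG = ΔY/k = (−$858 million) × 0.809 ≈ −$694 million.
The government should cut government spending by $694 million.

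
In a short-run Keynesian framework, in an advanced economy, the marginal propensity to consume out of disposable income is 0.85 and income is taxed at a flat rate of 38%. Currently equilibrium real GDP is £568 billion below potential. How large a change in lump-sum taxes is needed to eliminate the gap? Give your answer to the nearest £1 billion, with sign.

Spending multiplier = 1/(1 − c(1−t)) = 1/(1 − 0.85×0.62) = 1/0.473 ≈ 2.114.
Tax multiplier = −c·k = −0.85/0.473 ≈ −1.797. Need ΔY = +£568 billion, so ΔT = ΔY/(−c·k) = −(+£568 billion) × 0.473 / 0.85 ≈ −£316 billion.
The government should cut lump-sum taxes by £316 billion.

−£316 billion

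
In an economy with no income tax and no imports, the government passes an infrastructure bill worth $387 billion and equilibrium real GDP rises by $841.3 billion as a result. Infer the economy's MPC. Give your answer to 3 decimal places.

Implied spending multiplier k = ΔY/ΔG = 841.3/387 ≈ 2.1739.
Since k = 1/(1 − MPC), MPC = 1 − 1/k = 1 − ΔG/ΔY = 1 − 387/841.3 ≈ 0.540.

0.540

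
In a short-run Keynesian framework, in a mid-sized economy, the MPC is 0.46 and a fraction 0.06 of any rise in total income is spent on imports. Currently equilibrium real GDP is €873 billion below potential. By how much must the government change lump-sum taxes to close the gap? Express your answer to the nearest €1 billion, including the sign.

Spending multiplier = 1/(1 − c + m) = 1/(1 − 0.46 + 0.06) = 1/0.6 ≈ 1.667.
Tax multiplier = −c·k = −0.46/0.6 ≈ −0.767. Need ΔY = +€873 billion, so ΔT = ΔY/(−c·k) = −(+€873 billion) × 0.6 / 0.46 ≈ −€1,139 billion.
The government should cut lump-sum taxes by €1,139 billion.

−€1,139 billion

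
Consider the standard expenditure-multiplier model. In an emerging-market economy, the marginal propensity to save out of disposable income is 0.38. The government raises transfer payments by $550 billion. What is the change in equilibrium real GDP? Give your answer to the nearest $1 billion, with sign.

MPC = 1 − MPS = 1 − 0.38 = 0.62.
The transfer change shifts disposable income by +$550 billion, so first-round consumption changes by c·ΔTR = 0.62 × (+$550 billion) = +$341 billion.
Expenditure multiplier = 1/(1 − MPC) = 1/(1 − 0.62) = 1/0.38 ≈ 2.632.
The transfer multiplier is c × k ≈ 1.632, so ΔY = k × (c·ΔTR) = (+$341 billion) / 0.38 ≈ +$897 billion.

+$897 billion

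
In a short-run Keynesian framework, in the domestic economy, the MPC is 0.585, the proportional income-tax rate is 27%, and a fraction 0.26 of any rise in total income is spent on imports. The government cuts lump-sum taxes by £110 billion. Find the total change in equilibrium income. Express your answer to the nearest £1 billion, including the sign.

+£77 billion

A lump-sum tax change of −£110 billion shifts disposable income by +£110 billion; first-round consumption changes by −c × ΔT = −0.585 × (−£110 billion) = +£64.35 billion.
Expenditure multiplier = 1/(1 − c(1−t) + m) = 1/(1 − 0.585×0.73 + 0.26) = 1/0.83295 ≈ 1.201.
The tax multiplier is −c × k ≈ −0.702, so ΔY = k × (−c·ΔT) = (+£64.35 billion) / 0.83295 ≈ +£77 billion.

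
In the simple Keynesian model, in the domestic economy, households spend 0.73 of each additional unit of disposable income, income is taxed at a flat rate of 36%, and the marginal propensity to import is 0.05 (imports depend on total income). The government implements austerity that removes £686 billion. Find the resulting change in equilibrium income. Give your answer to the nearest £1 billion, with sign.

−£1,177 billion

Spending multiplier = 1/(1 − c(1−t) + m) = 1/(1 − 0.73×0.64 + 0.05) = 1/0.5828 ≈ 1.716.
ΔY = k × ΔG = (−£686 billion) / 0.5828 ≈ −£1,177 billion.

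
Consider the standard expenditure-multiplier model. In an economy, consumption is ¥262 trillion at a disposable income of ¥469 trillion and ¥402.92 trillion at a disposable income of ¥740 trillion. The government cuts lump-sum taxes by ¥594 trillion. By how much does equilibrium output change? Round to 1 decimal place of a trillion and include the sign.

MPC = ΔC/ΔYd = (402.92 − 262)/(740 − 469) = 140.92/271 = 0.52.
A lump-sum tax change of −¥594 trillion shifts disposable income by +¥594 trillion; first-round consumption changes by −c × ΔT = −0.52 × (−¥594 trillion) = +¥308.88 trillion.
Expenditure multiplier = 1/(1 − MPC) = 1/(1 − 0.52) = 1/0.48 ≈ 2.083.
The tax multiplier is −c × k ≈ −1.083, so ΔY = k × (−c·ΔT) = (+¥308.88 trillion) / 0.48 = +¥643.5 trillion.

+¥643.5 trillion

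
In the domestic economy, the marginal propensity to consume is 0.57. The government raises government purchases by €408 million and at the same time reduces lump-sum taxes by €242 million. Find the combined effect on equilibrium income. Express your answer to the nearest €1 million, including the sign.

Expenditure multiplier = 1/(1 − MPC) = 1/(1 − 0.57) = 1/0.43 ≈ 2.326.
ΔG contributes k·ΔG = (+€408 million) / 0.43 ≈ +€948.8 million.
ΔT of −€242 million changes first-round spending by −c·ΔT = +€137.94 million, contributing k·(−c·ΔT) = (+€137.94 million) / 0.43 ≈ +€320.8 million.
Net ΔY = k(ΔG − c·ΔT) = (+€545.94 million) / 0.43 ≈ +€1,270 million.

+€1,270 million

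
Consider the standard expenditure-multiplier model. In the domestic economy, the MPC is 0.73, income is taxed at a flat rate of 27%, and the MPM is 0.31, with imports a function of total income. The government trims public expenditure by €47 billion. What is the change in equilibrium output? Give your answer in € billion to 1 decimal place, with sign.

−€60.5 billion

Government-spending multiplier = 1/(1 − c(1−t) + m) = 1/(1 − 0.73×0.73 + 0.31) = 1/0.7771 ≈ 1.287.
ΔY = k × ΔG = (−€47 billion) / 0.7771 ≈ −€60.5 billion.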